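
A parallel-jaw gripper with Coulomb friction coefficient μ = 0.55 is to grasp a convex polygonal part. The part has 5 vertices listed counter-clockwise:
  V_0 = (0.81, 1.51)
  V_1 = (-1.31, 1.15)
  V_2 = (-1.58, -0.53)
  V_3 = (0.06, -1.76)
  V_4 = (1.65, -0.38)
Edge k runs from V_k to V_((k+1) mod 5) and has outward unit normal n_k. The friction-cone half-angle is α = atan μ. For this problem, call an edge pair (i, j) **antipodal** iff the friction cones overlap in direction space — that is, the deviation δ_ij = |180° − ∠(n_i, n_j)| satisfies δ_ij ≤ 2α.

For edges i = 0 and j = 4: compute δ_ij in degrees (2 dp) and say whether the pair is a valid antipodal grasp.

δ = 104.32°, invalid

α = atan 0.55 = 28.81°;  2α = 57.62°
edge 0: e_0 = (-2.12, -0.36);  n_0 = (-0.1674, +0.9859)
edge 4: e_4 = (-0.84, +1.89);  n_4 = (+0.9138, +0.4061)
∠(n_0, n_4) = 75.68°
δ = |180° − 75.68°| = 104.32°
104.32° > 2α = 57.62°  →  invalid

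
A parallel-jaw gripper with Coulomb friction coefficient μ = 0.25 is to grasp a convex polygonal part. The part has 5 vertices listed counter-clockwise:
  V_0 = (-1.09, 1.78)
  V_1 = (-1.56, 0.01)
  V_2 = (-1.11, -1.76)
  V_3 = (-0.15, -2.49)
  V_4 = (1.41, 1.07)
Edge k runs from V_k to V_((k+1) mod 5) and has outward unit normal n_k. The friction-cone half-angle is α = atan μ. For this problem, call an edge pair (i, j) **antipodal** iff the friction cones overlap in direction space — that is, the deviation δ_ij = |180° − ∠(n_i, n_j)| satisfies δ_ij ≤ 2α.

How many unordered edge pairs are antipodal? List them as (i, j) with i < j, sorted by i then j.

α = atan 0.25 = 14.04°;  2α = 28.07°
n_0 = (-0.9665, +0.2566)
n_1 = (-0.9692, -0.2464)
n_2 = (-0.6053, -0.7960)
n_3 = (+0.9159, -0.4014)
n_4 = (+0.2732, +0.9620)
  (0,1): δ = 150.86°  ·
  (0,2): δ = 112.38°  ·
  (0,3): δ = 8.79°  ✓
  (0,4): δ = 89.02°  ·
  (1,2): δ = 141.51°  ·
  (1,3): δ = 37.93°  ·
  (1,4): δ = 59.88°  ·
  (2,3): δ = 76.41°  ·
  (2,4): δ = 21.40°  ✓
  (3,4): δ = 82.19°  ·
antipodal pairs: 2

count = 2; pairs: (0,3), (2,4)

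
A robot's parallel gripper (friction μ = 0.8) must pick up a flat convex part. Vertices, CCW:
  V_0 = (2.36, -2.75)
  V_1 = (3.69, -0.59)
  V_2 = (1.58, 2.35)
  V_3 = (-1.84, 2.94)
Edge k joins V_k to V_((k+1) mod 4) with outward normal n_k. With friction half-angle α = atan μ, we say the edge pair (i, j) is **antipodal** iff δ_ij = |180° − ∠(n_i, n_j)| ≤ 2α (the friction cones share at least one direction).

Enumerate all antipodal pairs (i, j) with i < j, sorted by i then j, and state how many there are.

count = 4; pairs: (0,2), (0,3), (1,3), (2,3)

α = atan 0.8 = 38.66°;  2α = 77.32°
n_0 = (+0.8515, -0.5243)
n_1 = (+0.8124, +0.5831)
n_2 = (+0.1700, +0.9854)
n_3 = (-0.8046, -0.5939)
  (0,1): δ = 112.71°  ·
  (0,2): δ = 68.17°  ✓
  (0,3): δ = 68.05°  ✓
  (1,2): δ = 135.45°  ·
  (1,3): δ = 0.77°  ✓
  (2,3): δ = 43.78°  ✓
antipodal pairs: 4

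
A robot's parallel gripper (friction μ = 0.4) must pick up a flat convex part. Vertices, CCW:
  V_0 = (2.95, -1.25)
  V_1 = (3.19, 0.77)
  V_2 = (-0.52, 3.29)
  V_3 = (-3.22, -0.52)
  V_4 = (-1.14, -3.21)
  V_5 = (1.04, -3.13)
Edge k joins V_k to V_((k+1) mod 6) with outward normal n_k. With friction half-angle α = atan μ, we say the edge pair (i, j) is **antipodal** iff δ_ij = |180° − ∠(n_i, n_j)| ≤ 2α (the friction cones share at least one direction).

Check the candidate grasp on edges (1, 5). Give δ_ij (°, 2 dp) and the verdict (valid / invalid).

δ = 78.73°, invalid

α = atan 0.4 = 21.80°;  2α = 43.60°
edge 1: e_1 = (-3.71, +2.52);  n_1 = (+0.5619, +0.8272)
edge 5: e_5 = (+1.91, +1.88);  n_5 = (+0.7015, -0.7127)
∠(n_1, n_5) = 101.27°
δ = |180° − 101.27°| = 78.73°
78.73° > 2α = 43.60°  →  invalid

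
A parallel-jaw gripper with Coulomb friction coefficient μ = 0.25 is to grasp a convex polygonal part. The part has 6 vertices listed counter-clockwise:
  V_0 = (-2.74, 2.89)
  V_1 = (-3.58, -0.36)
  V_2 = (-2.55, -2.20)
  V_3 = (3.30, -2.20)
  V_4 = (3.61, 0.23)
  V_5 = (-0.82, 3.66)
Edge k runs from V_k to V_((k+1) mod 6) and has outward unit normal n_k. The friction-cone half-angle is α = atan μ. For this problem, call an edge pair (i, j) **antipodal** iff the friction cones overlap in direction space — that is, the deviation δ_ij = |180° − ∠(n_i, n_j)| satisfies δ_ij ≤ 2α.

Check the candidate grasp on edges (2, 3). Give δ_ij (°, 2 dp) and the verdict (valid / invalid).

δ = 97.27°, invalid

α = atan 0.25 = 14.04°;  2α = 28.07°
edge 2: e_2 = (+5.85, +0.00);  n_2 = (+0.0000, -1.0000)
edge 3: e_3 = (+0.31, +2.43);  n_3 = (+0.9920, -0.1265)
∠(n_2, n_3) = 82.73°
δ = |180° − 82.73°| = 97.27°
97.27° > 2α = 28.07°  →  invalid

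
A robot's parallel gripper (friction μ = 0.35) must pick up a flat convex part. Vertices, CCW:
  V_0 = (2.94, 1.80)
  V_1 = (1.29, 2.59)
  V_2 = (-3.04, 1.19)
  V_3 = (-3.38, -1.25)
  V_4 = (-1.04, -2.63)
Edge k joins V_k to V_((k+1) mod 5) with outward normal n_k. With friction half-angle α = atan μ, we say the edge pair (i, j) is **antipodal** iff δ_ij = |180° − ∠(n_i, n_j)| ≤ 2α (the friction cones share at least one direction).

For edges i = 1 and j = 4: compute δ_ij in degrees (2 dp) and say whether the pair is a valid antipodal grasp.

δ = 30.15°, valid

α = atan 0.35 = 19.29°;  2α = 38.58°
edge 1: e_1 = (-4.33, -1.40);  n_1 = (-0.3076, +0.9515)
edge 4: e_4 = (+3.98, +4.43);  n_4 = (+0.7439, -0.6683)
∠(n_1, n_4) = 149.85°
δ = |180° − 149.85°| = 30.15°
30.15° ≤ 2α = 38.58°  →  valid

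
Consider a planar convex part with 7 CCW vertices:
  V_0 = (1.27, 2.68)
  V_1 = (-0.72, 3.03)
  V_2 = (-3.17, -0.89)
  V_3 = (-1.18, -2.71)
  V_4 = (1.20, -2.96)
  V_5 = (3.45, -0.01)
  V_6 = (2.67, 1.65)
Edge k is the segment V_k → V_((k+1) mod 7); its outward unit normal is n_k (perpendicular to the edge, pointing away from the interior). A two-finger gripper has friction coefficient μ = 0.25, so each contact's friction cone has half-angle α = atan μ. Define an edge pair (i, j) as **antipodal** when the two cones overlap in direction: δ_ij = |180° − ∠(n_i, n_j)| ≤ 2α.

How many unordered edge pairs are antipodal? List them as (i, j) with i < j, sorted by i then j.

count = 4; pairs: (0,3), (1,4), (2,5), (2,6)

α = atan 0.25 = 14.04°;  2α = 28.07°
n_0 = (+0.1732, +0.9849)
n_1 = (-0.8480, +0.5300)
n_2 = (-0.6749, -0.7379)
n_3 = (-0.1045, -0.9945)
n_4 = (+0.7951, -0.6064)
n_5 = (+0.9051, +0.4253)
n_6 = (+0.5926, +0.8055)
  (0,1): δ = 112.03°  ·
  (0,2): δ = 32.47°  ·
  (0,3): δ = 3.98°  ✓
  (0,4): δ = 62.64°  ·
  (0,5): δ = 125.14°  ·
  (0,6): δ = 153.63°  ·
  (1,2): δ = 100.44°  ·
  (1,3): δ = 63.99°  ·
  (1,4): δ = 5.33°  ✓
  (1,5): δ = 57.17°  ·
  (1,6): δ = 85.66°  ·
  (2,3): δ = 143.55°  ·
  (2,4): δ = 84.89°  ·
  (2,5): δ = 22.39°  ✓
  (2,6): δ = 6.10°  ✓
  (3,4): δ = 121.34°  ·
  (3,5): δ = 58.84°  ·
  (3,6): δ = 30.35°  ·
  (4,5): δ = 117.50°  ·
  (4,6): δ = 89.01°  ·
  (5,6): δ = 151.51°  ·
antipodal pairs: 4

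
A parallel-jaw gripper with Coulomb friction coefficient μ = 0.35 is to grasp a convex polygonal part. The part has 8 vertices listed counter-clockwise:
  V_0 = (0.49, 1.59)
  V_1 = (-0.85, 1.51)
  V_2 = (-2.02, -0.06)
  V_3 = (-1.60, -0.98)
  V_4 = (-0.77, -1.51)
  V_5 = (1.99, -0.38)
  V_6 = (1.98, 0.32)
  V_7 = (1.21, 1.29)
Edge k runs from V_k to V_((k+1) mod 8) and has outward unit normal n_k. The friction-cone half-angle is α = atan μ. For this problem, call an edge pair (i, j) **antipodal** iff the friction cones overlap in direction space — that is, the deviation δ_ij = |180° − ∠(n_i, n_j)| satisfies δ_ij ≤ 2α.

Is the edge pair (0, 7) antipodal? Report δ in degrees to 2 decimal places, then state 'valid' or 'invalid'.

α = atan 0.35 = 19.29°;  2α = 38.58°
edge 0: e_0 = (-1.34, -0.08);  n_0 = (-0.0596, +0.9982)
edge 7: e_7 = (-0.72, +0.30);  n_7 = (+0.3846, +0.9231)
∠(n_0, n_7) = 26.04°
δ = |180° − 26.04°| = 153.96°
153.96° > 2α = 38.58°  →  invalid

δ = 153.96°, invalid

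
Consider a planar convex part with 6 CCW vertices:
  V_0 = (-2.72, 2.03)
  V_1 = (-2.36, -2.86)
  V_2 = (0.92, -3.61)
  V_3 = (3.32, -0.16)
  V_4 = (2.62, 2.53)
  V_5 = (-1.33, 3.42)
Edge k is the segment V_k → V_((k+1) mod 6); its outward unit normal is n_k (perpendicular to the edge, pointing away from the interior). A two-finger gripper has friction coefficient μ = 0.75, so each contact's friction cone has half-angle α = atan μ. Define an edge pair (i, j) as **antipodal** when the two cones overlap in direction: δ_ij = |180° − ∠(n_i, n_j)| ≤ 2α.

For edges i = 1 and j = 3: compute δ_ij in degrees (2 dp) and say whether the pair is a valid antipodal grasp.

δ = 62.53°, valid

α = atan 0.75 = 36.87°;  2α = 73.74°
edge 1: e_1 = (+3.28, -0.75);  n_1 = (-0.2229, -0.9748)
edge 3: e_3 = (-0.70, +2.69);  n_3 = (+0.9678, +0.2518)
∠(n_1, n_3) = 117.47°
δ = |180° − 117.47°| = 62.53°
62.53° ≤ 2α = 73.74°  →  valid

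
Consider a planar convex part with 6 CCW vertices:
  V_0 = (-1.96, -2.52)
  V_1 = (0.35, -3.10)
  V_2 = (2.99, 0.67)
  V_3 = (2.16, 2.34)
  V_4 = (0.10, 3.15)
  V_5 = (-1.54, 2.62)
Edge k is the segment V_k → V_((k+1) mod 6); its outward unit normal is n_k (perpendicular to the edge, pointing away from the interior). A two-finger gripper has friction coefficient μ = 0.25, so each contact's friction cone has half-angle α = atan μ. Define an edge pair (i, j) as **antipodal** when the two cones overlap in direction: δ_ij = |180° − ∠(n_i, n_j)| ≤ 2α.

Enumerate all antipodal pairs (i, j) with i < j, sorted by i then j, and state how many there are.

count = 1; pairs: (0,3)

α = atan 0.25 = 14.04°;  2α = 28.07°
n_0 = (-0.2435, -0.9699)
n_1 = (+0.8191, -0.5736)
n_2 = (+0.8955, +0.4451)
n_3 = (+0.3659, +0.9306)
n_4 = (-0.3075, +0.9515)
n_5 = (-0.9967, +0.0814)
  (0,1): δ = 110.91°  ·
  (0,2): δ = 49.48°  ·
  (0,3): δ = 7.37°  ✓
  (0,4): δ = 32.00°  ·
  (0,5): δ = 99.42°  ·
  (1,2): δ = 118.57°  ·
  (1,3): δ = 76.46°  ·
  (1,4): δ = 37.09°  ·
  (1,5): δ = 30.33°  ·
  (2,3): δ = 137.89°  ·
  (2,4): δ = 98.52°  ·
  (2,5): δ = 31.10°  ·
  (3,4): δ = 140.63°  ·
  (3,5): δ = 73.21°  ·
  (4,5): δ = 112.58°  ·
antipodal pairs: 1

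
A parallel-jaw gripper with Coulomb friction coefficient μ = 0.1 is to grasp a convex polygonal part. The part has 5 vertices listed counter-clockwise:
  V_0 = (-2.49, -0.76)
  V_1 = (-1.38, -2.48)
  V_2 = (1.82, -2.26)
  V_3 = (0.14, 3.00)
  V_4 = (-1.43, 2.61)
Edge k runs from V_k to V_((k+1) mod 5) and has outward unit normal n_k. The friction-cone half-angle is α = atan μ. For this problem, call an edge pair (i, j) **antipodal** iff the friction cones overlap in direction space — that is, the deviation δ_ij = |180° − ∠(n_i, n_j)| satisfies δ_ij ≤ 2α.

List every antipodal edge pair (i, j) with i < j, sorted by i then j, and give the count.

count = 1; pairs: (1,3)

α = atan 0.1 = 5.71°;  2α = 11.42°
n_0 = (-0.8402, -0.5422)
n_1 = (+0.0686, -0.9976)
n_2 = (+0.9526, +0.3042)
n_3 = (-0.2411, +0.9705)
n_4 = (-0.9539, +0.3000)
  (0,1): δ = 118.90°  ·
  (0,2): δ = 15.12°  ·
  (0,3): δ = 71.11°  ·
  (0,4): δ = 129.70°  ·
  (1,2): δ = 76.22°  ·
  (1,3): δ = 10.02°  ✓
  (1,4): δ = 68.61°  ·
  (2,3): δ = 93.76°  ·
  (2,4): δ = 35.17°  ·
  (3,4): δ = 121.41°  ·
antipodal pairs: 1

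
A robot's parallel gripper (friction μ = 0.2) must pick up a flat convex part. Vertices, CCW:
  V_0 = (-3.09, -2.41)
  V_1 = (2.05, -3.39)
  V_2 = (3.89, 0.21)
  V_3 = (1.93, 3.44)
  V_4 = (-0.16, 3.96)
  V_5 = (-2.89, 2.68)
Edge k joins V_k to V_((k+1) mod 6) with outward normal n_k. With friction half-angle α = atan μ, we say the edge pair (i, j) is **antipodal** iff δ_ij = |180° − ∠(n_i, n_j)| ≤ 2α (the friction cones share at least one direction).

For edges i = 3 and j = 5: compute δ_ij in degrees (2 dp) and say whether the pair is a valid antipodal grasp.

δ = 78.28°, invalid

α = atan 0.2 = 11.31°;  2α = 22.62°
edge 3: e_3 = (-2.09, +0.52);  n_3 = (+0.2414, +0.9704)
edge 5: e_5 = (-0.20, -5.09);  n_5 = (-0.9992, +0.0393)
∠(n_3, n_5) = 101.72°
δ = |180° − 101.72°| = 78.28°
78.28° > 2α = 22.62°  →  invalid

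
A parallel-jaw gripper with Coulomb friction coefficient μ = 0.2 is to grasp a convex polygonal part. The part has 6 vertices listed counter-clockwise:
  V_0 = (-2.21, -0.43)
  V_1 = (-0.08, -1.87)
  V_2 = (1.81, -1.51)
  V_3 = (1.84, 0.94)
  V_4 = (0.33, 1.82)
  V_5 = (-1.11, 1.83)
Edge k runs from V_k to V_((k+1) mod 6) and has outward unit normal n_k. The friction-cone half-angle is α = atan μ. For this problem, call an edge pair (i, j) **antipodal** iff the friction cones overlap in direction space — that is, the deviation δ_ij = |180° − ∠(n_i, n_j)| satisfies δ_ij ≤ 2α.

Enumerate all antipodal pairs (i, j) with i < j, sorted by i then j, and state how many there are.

count = 2; pairs: (0,3), (1,4)

α = atan 0.2 = 11.31°;  2α = 22.62°
n_0 = (-0.5601, -0.8284)
n_1 = (+0.1871, -0.9823)
n_2 = (+0.9999, -0.0122)
n_3 = (+0.5035, +0.8640)
n_4 = (+0.0069, +1.0000)
n_5 = (-0.8992, +0.4376)
  (0,1): δ = 135.15°  ·
  (0,2): δ = 56.64°  ·
  (0,3): δ = 3.83°  ✓
  (0,4): δ = 33.66°  ·
  (0,5): δ = 98.11°  ·
  (1,2): δ = 101.49°  ·
  (1,3): δ = 41.02°  ·
  (1,4): δ = 11.18°  ✓
  (1,5): δ = 53.26°  ·
  (2,3): δ = 119.53°  ·
  (2,4): δ = 89.70°  ·
  (2,5): δ = 25.25°  ·
  (3,4): δ = 150.17°  ·
  (3,5): δ = 85.72°  ·
  (4,5): δ = 115.56°  ·
antipodal pairs: 2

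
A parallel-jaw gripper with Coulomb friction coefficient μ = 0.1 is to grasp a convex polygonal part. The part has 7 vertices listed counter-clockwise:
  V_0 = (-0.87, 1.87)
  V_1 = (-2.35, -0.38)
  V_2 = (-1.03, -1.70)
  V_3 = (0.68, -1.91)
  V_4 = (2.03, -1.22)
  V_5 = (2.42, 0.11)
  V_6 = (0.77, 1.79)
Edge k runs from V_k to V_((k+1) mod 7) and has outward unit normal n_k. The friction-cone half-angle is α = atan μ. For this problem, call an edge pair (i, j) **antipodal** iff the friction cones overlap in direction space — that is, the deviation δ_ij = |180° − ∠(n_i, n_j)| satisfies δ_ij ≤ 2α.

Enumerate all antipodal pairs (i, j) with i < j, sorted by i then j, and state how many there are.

count = 2; pairs: (1,5), (2,6)

α = atan 0.1 = 5.71°;  2α = 11.42°
n_0 = (-0.8355, +0.5495)
n_1 = (-0.7071, -0.7071)
n_2 = (-0.1219, -0.9925)
n_3 = (+0.4551, -0.8904)
n_4 = (+0.9596, -0.2814)
n_5 = (+0.7134, +0.7007)
n_6 = (+0.0487, +0.9988)
  (0,1): δ = 101.66°  ·
  (0,2): δ = 63.67°  ·
  (0,3): δ = 29.59°  ·
  (0,4): δ = 16.99°  ·
  (0,5): δ = 77.82°  ·
  (0,6): δ = 120.54°  ·
  (1,2): δ = 142.00°  ·
  (1,3): δ = 107.93°  ·
  (1,4): δ = 61.34°  ·
  (1,5): δ = 0.52°  ✓
  (1,6): δ = 42.21°  ·
  (2,3): δ = 145.93°  ·
  (2,4): δ = 99.34°  ·
  (2,5): δ = 38.51°  ·
  (2,6): δ = 4.21°  ✓
  (3,4): δ = 133.41°  ·
  (3,5): δ = 72.59°  ·
  (3,6): δ = 29.86°  ·
  (4,5): δ = 119.17°  ·
  (4,6): δ = 76.45°  ·
  (5,6): δ = 137.28°  ·
antipodal pairs: 2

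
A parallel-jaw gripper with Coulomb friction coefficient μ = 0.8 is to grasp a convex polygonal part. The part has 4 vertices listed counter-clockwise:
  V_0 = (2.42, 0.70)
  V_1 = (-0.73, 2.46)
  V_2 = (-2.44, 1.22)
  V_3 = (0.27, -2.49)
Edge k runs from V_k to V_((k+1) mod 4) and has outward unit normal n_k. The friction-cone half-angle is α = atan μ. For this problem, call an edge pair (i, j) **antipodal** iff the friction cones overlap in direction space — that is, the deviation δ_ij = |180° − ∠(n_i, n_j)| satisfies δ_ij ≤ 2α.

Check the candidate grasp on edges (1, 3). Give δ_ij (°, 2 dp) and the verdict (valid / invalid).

δ = 20.07°, valid

α = atan 0.8 = 38.66°;  2α = 77.32°
edge 1: e_1 = (-1.71, -1.24);  n_1 = (-0.5870, +0.8096)
edge 3: e_3 = (+2.15, +3.19);  n_3 = (+0.8292, -0.5589)
∠(n_1, n_3) = 159.93°
δ = |180° − 159.93°| = 20.07°
20.07° ≤ 2α = 77.32°  →  valid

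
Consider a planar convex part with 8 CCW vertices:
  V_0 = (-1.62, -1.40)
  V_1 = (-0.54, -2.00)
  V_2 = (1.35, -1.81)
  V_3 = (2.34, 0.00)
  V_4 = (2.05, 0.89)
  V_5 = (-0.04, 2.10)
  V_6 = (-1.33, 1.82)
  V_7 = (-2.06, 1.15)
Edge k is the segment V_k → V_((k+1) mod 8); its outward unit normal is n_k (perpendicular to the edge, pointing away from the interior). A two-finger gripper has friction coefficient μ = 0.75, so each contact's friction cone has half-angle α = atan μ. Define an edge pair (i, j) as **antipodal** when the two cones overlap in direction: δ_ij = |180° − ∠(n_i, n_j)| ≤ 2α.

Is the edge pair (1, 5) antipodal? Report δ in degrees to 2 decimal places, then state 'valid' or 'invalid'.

α = atan 0.75 = 36.87°;  2α = 73.74°
edge 1: e_1 = (+1.89, +0.19);  n_1 = (+0.1000, -0.9950)
edge 5: e_5 = (-1.29, -0.28);  n_5 = (-0.2121, +0.9772)
∠(n_1, n_5) = 173.49°
δ = |180° − 173.49°| = 6.51°
6.51° ≤ 2α = 73.74°  →  valid

δ = 6.51°, valid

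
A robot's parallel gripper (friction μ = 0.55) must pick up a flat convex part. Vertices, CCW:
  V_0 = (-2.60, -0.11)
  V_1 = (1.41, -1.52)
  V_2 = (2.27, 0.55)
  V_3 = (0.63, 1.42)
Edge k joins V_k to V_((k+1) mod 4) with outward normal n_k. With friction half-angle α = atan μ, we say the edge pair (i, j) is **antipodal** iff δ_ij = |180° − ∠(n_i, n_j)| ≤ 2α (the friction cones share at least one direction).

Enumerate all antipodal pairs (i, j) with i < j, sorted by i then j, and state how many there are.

α = atan 0.55 = 28.81°;  2α = 57.62°
n_0 = (-0.3317, -0.9434)
n_1 = (+0.9235, -0.3837)
n_2 = (+0.4686, +0.8834)
n_3 = (-0.4281, +0.9037)
  (0,1): δ = 93.19°  ·
  (0,2): δ = 8.57°  ✓
  (0,3): δ = 44.72°  ✓
  (1,2): δ = 95.38°  ·
  (1,3): δ = 42.09°  ✓
  (2,3): δ = 126.71°  ·
antipodal pairs: 3

count = 3; pairs: (0,2), (0,3), (1,3)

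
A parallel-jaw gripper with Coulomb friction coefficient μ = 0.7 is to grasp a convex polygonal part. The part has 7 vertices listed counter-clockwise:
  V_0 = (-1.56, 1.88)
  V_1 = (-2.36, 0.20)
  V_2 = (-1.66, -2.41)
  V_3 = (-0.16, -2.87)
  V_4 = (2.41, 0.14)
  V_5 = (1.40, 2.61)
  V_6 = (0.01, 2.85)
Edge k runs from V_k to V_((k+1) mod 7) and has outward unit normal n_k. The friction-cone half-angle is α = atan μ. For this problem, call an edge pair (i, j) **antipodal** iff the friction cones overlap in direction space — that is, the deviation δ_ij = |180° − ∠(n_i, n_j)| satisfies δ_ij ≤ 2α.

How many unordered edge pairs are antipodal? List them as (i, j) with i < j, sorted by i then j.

count = 10; pairs: (0,3), (0,4), (1,3), (1,4), (1,5), (2,4), (2,5), (2,6), (3,5), (3,6)

α = atan 0.7 = 34.99°;  2α = 69.98°
n_0 = (-0.9029, +0.4299)
n_1 = (-0.9659, -0.2590)
n_2 = (-0.2932, -0.9561)
n_3 = (+0.7605, -0.6493)
n_4 = (+0.9256, +0.3785)
n_5 = (+0.1701, +0.9854)
n_6 = (-0.5256, +0.8507)
  (0,1): δ = 139.52°  ·
  (0,2): δ = 81.59°  ·
  (0,3): δ = 15.03°  ✓
  (0,4): δ = 47.70°  ✓
  (0,5): δ = 105.67°  ·
  (0,6): δ = 147.17°  ·
  (1,2): δ = 122.06°  ·
  (1,3): δ = 55.50°  ✓
  (1,4): δ = 7.23°  ✓
  (1,5): δ = 65.19°  ✓
  (1,6): δ = 106.70°  ·
  (2,3): δ = 113.44°  ·
  (2,4): δ = 50.71°  ✓
  (2,5): δ = 7.25°  ✓
  (2,6): δ = 48.76°  ✓
  (3,4): δ = 117.27°  ·
  (3,5): δ = 59.30°  ✓
  (3,6): δ = 17.80°  ✓
  (4,5): δ = 122.04°  ·
  (4,6): δ = 80.53°  ·
  (5,6): δ = 138.49°  ·
antipodal pairs: 10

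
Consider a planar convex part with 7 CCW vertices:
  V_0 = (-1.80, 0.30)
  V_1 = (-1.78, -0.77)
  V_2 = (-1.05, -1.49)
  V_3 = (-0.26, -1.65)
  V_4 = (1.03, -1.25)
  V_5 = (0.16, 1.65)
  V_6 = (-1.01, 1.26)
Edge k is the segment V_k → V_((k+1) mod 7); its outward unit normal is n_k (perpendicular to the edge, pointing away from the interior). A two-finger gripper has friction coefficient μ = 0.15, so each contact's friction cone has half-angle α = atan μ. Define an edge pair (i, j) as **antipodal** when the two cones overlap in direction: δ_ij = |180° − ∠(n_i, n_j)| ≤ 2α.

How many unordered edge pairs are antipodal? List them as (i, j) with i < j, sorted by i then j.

α = atan 0.15 = 8.53°;  2α = 17.06°
n_0 = (-0.9998, -0.0187)
n_1 = (-0.7022, -0.7120)
n_2 = (-0.1985, -0.9801)
n_3 = (+0.2962, -0.9551)
n_4 = (+0.9578, +0.2873)
n_5 = (-0.3162, +0.9487)
n_6 = (-0.7722, +0.6354)
  (0,1): δ = 135.68°  ·
  (0,2): δ = 102.52°  ·
  (0,3): δ = 73.84°  ·
  (0,4): δ = 15.63°  ✓
  (0,5): δ = 107.36°  ·
  (0,6): δ = 139.48°  ·
  (1,2): δ = 146.84°  ·
  (1,3): δ = 118.17°  ·
  (1,4): δ = 28.70°  ·
  (1,5): δ = 63.04°  ·
  (1,6): δ = 95.15°  ·
  (2,3): δ = 151.32°  ·
  (2,4): δ = 61.85°  ·
  (2,5): δ = 29.88°  ·
  (2,6): δ = 62.00°  ·
  (3,4): δ = 90.53°  ·
  (3,5): δ = 1.21°  ✓
  (3,6): δ = 33.32°  ·
  (4,5): δ = 88.26°  ·
  (4,6): δ = 56.15°  ·
  (5,6): δ = 147.89°  ·
antipodal pairs: 2

count = 2; pairs: (0,4), (3,5)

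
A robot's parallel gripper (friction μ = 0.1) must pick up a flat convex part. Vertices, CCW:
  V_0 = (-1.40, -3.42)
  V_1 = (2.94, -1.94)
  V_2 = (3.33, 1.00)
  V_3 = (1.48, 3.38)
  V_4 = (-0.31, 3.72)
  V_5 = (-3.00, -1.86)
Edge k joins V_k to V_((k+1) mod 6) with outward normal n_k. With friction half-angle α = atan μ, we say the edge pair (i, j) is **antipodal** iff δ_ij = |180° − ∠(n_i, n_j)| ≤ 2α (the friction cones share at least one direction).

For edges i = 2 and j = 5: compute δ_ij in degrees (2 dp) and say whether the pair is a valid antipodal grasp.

δ = 7.87°, valid

α = atan 0.1 = 5.71°;  2α = 11.42°
edge 2: e_2 = (-1.85, +2.38);  n_2 = (+0.7895, +0.6137)
edge 5: e_5 = (+1.60, -1.56);  n_5 = (-0.6981, -0.7160)
∠(n_2, n_5) = 172.13°
δ = |180° − 172.13°| = 7.87°
7.87° ≤ 2α = 11.42°  →  valid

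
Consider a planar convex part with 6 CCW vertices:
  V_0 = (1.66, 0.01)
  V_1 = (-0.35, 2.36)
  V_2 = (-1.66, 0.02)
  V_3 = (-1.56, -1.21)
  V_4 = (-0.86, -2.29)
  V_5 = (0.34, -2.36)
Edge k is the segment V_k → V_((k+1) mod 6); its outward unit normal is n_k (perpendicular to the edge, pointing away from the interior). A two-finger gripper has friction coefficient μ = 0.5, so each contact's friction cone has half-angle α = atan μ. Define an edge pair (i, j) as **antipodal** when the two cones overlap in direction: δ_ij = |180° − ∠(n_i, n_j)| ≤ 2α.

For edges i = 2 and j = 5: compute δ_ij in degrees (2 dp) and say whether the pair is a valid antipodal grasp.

δ = 33.76°, valid

α = atan 0.5 = 26.57°;  2α = 53.13°
edge 2: e_2 = (+0.10, -1.23);  n_2 = (-0.9967, -0.0810)
edge 5: e_5 = (+1.32, +2.37);  n_5 = (+0.8736, -0.4866)
∠(n_2, n_5) = 146.24°
δ = |180° − 146.24°| = 33.76°
33.76° ≤ 2α = 53.13°  →  valid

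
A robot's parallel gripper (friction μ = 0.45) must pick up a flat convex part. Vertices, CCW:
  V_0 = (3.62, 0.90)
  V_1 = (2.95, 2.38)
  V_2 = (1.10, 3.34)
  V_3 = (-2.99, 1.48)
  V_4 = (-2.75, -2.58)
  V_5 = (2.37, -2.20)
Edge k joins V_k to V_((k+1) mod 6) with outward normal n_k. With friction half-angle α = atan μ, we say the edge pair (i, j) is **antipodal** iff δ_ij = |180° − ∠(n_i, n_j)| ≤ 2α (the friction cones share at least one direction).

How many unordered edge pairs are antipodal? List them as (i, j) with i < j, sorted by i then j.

count = 5; pairs: (0,3), (1,4), (2,4), (2,5), (3,5)

α = atan 0.45 = 24.23°;  2α = 48.46°
n_0 = (+0.9110, +0.4124)
n_1 = (+0.4606, +0.8876)
n_2 = (-0.4140, +0.9103)
n_3 = (-0.9983, -0.0590)
n_4 = (+0.0740, -0.9973)
n_5 = (+0.9274, -0.3740)
  (0,1): δ = 141.78°  ·
  (0,2): δ = 89.90°  ·
  (0,3): δ = 20.97°  ✓
  (0,4): δ = 69.89°  ·
  (0,5): δ = 133.68°  ·
  (1,2): δ = 128.12°  ·
  (1,3): δ = 59.19°  ·
  (1,4): δ = 31.67°  ✓
  (1,5): δ = 95.47°  ·
  (2,3): δ = 111.07°  ·
  (2,4): δ = 20.21°  ✓
  (2,5): δ = 43.58°  ✓
  (3,4): δ = 89.14°  ·
  (3,5): δ = 25.34°  ✓
  (4,5): δ = 116.21°  ·
antipodal pairs: 5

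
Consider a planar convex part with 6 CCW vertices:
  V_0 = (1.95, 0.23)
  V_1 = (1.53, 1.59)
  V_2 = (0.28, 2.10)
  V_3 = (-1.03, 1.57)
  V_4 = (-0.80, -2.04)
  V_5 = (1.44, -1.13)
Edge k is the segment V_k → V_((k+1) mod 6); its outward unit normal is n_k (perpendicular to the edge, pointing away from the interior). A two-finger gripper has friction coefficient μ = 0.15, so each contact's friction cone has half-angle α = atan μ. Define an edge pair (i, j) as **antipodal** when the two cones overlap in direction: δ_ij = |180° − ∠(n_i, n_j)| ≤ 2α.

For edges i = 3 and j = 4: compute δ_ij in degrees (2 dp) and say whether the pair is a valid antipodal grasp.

α = atan 0.15 = 8.53°;  2α = 17.06°
edge 3: e_3 = (+0.23, -3.61);  n_3 = (-0.9980, -0.0636)
edge 4: e_4 = (+2.24, +0.91);  n_4 = (+0.3764, -0.9265)
∠(n_3, n_4) = 108.46°
δ = |180° − 108.46°| = 71.54°
71.54° > 2α = 17.06°  →  invalid

δ = 71.54°, invalid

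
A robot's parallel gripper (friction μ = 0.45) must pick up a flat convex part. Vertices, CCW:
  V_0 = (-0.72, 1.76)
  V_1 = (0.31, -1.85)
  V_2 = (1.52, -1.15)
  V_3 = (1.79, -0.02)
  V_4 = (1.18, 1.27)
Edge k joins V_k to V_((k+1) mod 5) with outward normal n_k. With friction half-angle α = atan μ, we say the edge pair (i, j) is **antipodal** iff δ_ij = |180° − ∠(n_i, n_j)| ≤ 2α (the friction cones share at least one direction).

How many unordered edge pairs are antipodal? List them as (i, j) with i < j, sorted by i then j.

count = 3; pairs: (0,2), (0,3), (1,4)

α = atan 0.45 = 24.23°;  2α = 48.46°
n_0 = (-0.9616, -0.2744)
n_1 = (+0.5008, -0.8656)
n_2 = (+0.9726, -0.2324)
n_3 = (+0.9040, +0.4275)
n_4 = (+0.2497, +0.9683)
  (0,1): δ = 75.87°  ·
  (0,2): δ = 29.36°  ✓
  (0,3): δ = 9.38°  ✓
  (0,4): δ = 59.61°  ·
  (1,2): δ = 133.49°  ·
  (1,3): δ = 94.74°  ·
  (1,4): δ = 44.51°  ✓
  (2,3): δ = 141.25°  ·
  (2,4): δ = 91.02°  ·
  (3,4): δ = 129.77°  ·
antipodal pairs: 3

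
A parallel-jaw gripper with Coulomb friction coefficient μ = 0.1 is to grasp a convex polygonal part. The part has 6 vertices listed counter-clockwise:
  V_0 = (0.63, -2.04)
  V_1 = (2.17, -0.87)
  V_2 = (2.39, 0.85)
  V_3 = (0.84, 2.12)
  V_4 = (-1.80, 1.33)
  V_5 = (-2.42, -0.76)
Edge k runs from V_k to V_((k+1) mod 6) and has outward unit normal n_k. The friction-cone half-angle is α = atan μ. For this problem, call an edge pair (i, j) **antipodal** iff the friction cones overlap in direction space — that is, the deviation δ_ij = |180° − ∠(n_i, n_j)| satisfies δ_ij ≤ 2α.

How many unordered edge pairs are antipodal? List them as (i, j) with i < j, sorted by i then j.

count = 1; pairs: (1,4)

α = atan 0.1 = 5.71°;  2α = 11.42°
n_0 = (+0.6050, -0.7963)
n_1 = (+0.9919, -0.1269)
n_2 = (+0.6338, +0.7735)
n_3 = (-0.2867, +0.9580)
n_4 = (-0.9587, +0.2844)
n_5 = (-0.3870, -0.9221)
  (0,1): δ = 134.51°  ·
  (0,2): δ = 76.56°  ·
  (0,3): δ = 20.57°  ·
  (0,4): δ = 36.25°  ·
  (0,5): δ = 120.01°  ·
  (1,2): δ = 122.04°  ·
  (1,3): δ = 66.05°  ·
  (1,4): δ = 9.23°  ✓
  (1,5): δ = 74.52°  ·
  (2,3): δ = 124.01°  ·
  (2,4): δ = 67.19°  ·
  (2,5): δ = 16.56°  ·
  (3,4): δ = 123.18°  ·
  (3,5): δ = 39.43°  ·
  (4,5): δ = 96.24°  ·
antipodal pairs: 1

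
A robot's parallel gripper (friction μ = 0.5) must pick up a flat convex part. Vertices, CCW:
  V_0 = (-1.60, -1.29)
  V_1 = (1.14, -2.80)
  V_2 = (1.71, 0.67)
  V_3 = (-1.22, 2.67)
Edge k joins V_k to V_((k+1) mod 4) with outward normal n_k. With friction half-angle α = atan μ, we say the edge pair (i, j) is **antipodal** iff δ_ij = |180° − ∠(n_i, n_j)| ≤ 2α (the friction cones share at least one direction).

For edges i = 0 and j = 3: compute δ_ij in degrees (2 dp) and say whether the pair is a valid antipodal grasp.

α = atan 0.5 = 26.57°;  2α = 53.13°
edge 0: e_0 = (+2.74, -1.51);  n_0 = (-0.4827, -0.8758)
edge 3: e_3 = (-0.38, -3.96);  n_3 = (-0.9954, +0.0955)
∠(n_0, n_3) = 66.62°
δ = |180° − 66.62°| = 113.38°
113.38° > 2α = 53.13°  →  invalid

δ = 113.38°, invalid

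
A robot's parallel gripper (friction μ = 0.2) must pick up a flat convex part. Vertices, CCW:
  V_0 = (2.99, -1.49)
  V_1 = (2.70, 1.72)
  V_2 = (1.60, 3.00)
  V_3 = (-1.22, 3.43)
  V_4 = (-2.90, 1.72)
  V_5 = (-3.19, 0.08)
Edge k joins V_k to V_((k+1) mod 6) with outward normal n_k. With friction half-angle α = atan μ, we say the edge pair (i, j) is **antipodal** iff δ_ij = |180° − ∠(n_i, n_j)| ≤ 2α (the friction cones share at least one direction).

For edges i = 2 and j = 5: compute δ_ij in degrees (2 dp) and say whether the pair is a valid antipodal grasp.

α = atan 0.2 = 11.31°;  2α = 22.62°
edge 2: e_2 = (-2.82, +0.43);  n_2 = (+0.1507, +0.9886)
edge 5: e_5 = (+6.18, -1.57);  n_5 = (-0.2462, -0.9692)
∠(n_2, n_5) = 174.42°
δ = |180° − 174.42°| = 5.58°
5.58° ≤ 2α = 22.62°  →  valid

δ = 5.58°, valid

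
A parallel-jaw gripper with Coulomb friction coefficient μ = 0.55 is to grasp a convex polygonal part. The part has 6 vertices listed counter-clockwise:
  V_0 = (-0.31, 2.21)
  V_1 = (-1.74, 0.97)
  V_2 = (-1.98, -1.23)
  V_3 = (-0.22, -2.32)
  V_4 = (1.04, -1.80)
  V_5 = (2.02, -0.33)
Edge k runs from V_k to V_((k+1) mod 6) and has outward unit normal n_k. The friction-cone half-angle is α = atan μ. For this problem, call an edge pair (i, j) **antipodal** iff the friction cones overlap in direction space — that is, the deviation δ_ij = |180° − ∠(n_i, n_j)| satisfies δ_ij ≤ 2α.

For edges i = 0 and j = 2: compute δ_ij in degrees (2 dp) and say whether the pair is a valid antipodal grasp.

α = atan 0.55 = 28.81°;  2α = 57.62°
edge 0: e_0 = (-1.43, -1.24);  n_0 = (-0.6551, +0.7555)
edge 2: e_2 = (+1.76, -1.09);  n_2 = (-0.5265, -0.8502)
∠(n_0, n_2) = 107.30°
δ = |180° − 107.30°| = 72.70°
72.70° > 2α = 57.62°  →  invalid

δ = 72.70°, invalid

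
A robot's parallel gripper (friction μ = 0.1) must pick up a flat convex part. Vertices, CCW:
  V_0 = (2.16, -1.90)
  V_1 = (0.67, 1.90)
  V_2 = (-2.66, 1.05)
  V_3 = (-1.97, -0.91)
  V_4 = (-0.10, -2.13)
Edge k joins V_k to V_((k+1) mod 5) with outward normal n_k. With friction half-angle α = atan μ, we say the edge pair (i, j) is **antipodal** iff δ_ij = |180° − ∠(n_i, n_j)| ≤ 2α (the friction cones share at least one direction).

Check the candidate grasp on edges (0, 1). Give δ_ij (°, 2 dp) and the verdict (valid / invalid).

α = atan 0.1 = 5.71°;  2α = 11.42°
edge 0: e_0 = (-1.49, +3.80);  n_0 = (+0.9310, +0.3650)
edge 1: e_1 = (-3.33, -0.85);  n_1 = (-0.2473, +0.9689)
∠(n_0, n_1) = 82.91°
δ = |180° − 82.91°| = 97.09°
97.09° > 2α = 11.42°  →  invalid

δ = 97.09°, invalid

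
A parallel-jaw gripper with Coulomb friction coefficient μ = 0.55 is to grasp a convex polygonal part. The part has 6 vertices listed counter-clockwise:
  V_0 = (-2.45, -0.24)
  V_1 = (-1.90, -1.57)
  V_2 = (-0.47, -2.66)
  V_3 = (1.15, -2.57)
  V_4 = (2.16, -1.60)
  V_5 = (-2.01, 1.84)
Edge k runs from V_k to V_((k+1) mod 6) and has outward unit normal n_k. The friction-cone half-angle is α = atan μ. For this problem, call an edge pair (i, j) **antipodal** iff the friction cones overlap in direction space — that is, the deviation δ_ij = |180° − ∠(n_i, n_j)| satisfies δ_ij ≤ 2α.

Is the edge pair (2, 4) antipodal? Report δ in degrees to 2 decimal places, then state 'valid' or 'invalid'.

δ = 42.70°, valid

α = atan 0.55 = 28.81°;  2α = 57.62°
edge 2: e_2 = (+1.62, +0.09);  n_2 = (+0.0555, -0.9985)
edge 4: e_4 = (-4.17, +3.44);  n_4 = (+0.6364, +0.7714)
∠(n_2, n_4) = 137.30°
δ = |180° − 137.30°| = 42.70°
42.70° ≤ 2α = 57.62°  →  valid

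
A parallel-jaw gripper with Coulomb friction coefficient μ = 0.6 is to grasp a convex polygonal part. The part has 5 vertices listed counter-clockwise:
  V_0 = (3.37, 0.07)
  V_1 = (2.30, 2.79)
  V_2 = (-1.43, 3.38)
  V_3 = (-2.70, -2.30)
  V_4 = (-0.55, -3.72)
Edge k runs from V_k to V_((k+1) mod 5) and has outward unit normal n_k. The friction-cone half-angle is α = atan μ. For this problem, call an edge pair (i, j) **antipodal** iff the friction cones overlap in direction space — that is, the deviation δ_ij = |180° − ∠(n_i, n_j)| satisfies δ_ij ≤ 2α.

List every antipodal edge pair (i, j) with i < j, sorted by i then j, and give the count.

count = 5; pairs: (0,2), (0,3), (1,3), (1,4), (2,4)

α = atan 0.6 = 30.96°;  2α = 61.93°
n_0 = (+0.9306, +0.3661)
n_1 = (+0.1562, +0.9877)
n_2 = (-0.9759, +0.2182)
n_3 = (-0.5511, -0.8344)
n_4 = (+0.6951, -0.7189)
  (0,1): δ = 120.46°  ·
  (0,2): δ = 34.08°  ✓
  (0,3): δ = 35.08°  ✓
  (0,4): δ = 112.56°  ·
  (1,2): δ = 93.62°  ·
  (1,3): δ = 24.45°  ✓
  (1,4): δ = 53.02°  ✓
  (2,3): δ = 110.84°  ·
  (2,4): δ = 33.36°  ✓
  (3,4): δ = 102.52°  ·
antipodal pairs: 5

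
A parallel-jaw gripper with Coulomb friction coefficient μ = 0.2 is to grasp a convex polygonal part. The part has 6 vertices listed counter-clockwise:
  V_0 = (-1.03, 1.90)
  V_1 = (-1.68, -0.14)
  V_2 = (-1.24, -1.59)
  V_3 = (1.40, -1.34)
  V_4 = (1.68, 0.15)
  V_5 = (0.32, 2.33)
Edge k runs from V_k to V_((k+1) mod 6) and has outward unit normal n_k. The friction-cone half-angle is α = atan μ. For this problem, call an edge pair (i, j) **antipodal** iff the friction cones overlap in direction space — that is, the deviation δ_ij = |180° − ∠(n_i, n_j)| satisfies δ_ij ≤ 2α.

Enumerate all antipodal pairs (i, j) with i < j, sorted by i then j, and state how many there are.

α = atan 0.2 = 11.31°;  2α = 22.62°
n_0 = (-0.9528, +0.3036)
n_1 = (-0.9569, -0.2904)
n_2 = (+0.0943, -0.9955)
n_3 = (+0.9828, -0.1847)
n_4 = (+0.8484, +0.5293)
n_5 = (-0.3035, +0.9528)
  (0,1): δ = 145.45°  ·
  (0,2): δ = 66.92°  ·
  (0,3): δ = 7.03°  ✓
  (0,4): δ = 49.63°  ·
  (0,5): δ = 125.34°  ·
  (1,2): δ = 101.47°  ·
  (1,3): δ = 27.52°  ·
  (1,4): δ = 15.08°  ✓
  (1,5): δ = 90.79°  ·
  (2,3): δ = 106.05°  ·
  (2,4): δ = 63.45°  ·
  (2,5): δ = 12.26°  ✓
  (3,4): δ = 137.40°  ·
  (3,5): δ = 61.69°  ·
  (4,5): δ = 104.29°  ·
antipodal pairs: 3

count = 3; pairs: (0,3), (1,4), (2,5)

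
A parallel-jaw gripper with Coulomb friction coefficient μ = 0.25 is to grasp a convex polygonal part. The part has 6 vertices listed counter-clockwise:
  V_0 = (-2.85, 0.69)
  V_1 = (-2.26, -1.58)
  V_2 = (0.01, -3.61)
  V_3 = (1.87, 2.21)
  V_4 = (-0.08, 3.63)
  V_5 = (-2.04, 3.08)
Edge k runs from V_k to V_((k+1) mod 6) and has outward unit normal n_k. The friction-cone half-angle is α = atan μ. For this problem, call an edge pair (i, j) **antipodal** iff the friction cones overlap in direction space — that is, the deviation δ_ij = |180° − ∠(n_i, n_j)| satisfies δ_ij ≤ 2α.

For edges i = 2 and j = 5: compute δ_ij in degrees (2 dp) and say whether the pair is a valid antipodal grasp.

δ = 1.00°, valid

α = atan 0.25 = 14.04°;  2α = 28.07°
edge 2: e_2 = (+1.86, +5.82);  n_2 = (+0.9525, -0.3044)
edge 5: e_5 = (-0.81, -2.39);  n_5 = (-0.9471, +0.3210)
∠(n_2, n_5) = 179.00°
δ = |180° − 179.00°| = 1.00°
1.00° ≤ 2α = 28.07°  →  valid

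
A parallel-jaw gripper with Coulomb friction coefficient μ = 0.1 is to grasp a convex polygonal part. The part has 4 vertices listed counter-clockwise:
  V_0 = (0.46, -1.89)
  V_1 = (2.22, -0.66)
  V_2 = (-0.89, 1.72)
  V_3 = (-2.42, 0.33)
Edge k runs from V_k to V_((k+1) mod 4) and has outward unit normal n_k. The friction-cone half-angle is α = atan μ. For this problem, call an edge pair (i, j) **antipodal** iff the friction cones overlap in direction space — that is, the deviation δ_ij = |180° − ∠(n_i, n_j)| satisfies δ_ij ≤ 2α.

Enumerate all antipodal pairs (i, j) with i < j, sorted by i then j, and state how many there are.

count = 2; pairs: (0,2), (1,3)

α = atan 0.1 = 5.71°;  2α = 11.42°
n_0 = (+0.5728, -0.8197)
n_1 = (+0.6077, +0.7941)
n_2 = (-0.6724, +0.7402)
n_3 = (-0.6105, -0.7920)
  (0,1): δ = 72.37°  ·
  (0,2): δ = 7.31°  ✓
  (0,3): δ = 107.43°  ·
  (1,2): δ = 100.32°  ·
  (1,3): δ = 0.20°  ✓
  (2,3): δ = 79.88°  ·
antipodal pairs: 2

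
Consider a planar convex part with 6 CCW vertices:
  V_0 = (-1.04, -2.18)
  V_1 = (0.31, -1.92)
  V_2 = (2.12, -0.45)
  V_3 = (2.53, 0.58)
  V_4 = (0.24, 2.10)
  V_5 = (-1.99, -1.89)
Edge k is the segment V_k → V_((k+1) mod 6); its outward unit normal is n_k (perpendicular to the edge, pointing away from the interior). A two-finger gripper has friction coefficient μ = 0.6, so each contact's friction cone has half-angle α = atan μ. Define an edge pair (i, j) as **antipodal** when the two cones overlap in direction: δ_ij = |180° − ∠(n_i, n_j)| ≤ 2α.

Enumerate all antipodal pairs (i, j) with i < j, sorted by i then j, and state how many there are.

count = 5; pairs: (0,3), (0,4), (1,4), (2,4), (3,5)

α = atan 0.6 = 30.96°;  2α = 61.93°
n_0 = (+0.1891, -0.9820)
n_1 = (+0.6304, -0.7762)
n_2 = (+0.9291, -0.3698)
n_3 = (+0.5530, +0.8332)
n_4 = (-0.8729, +0.4879)
n_5 = (-0.2920, -0.9564)
  (0,1): δ = 151.82°  ·
  (0,2): δ = 122.61°  ·
  (0,3): δ = 44.48°  ✓
  (0,4): δ = 49.90°  ✓
  (0,5): δ = 152.12°  ·
  (1,2): δ = 150.79°  ·
  (1,3): δ = 72.66°  ·
  (1,4): δ = 21.72°  ✓
  (1,5): δ = 123.94°  ·
  (2,3): δ = 101.87°  ·
  (2,4): δ = 7.50°  ✓
  (2,5): δ = 94.73°  ·
  (3,4): δ = 85.63°  ·
  (3,5): δ = 16.60°  ✓
  (4,5): δ = 77.77°  ·
antipodal pairs: 5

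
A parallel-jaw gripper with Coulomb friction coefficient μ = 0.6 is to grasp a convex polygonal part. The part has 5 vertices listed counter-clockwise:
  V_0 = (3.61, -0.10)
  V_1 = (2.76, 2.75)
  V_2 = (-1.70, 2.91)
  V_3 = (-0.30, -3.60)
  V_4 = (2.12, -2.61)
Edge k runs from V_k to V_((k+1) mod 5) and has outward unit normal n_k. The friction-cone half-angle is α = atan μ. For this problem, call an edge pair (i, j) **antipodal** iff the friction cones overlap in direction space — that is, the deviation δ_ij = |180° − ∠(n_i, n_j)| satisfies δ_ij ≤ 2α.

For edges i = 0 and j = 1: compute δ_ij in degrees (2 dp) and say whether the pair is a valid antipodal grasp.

δ = 108.66°, invalid

α = atan 0.6 = 30.96°;  2α = 61.93°
edge 0: e_0 = (-0.85, +2.85);  n_0 = (+0.9583, +0.2858)
edge 1: e_1 = (-4.46, +0.16);  n_1 = (+0.0359, +0.9994)
∠(n_0, n_1) = 71.34°
δ = |180° − 71.34°| = 108.66°
108.66° > 2α = 61.93°  →  invalid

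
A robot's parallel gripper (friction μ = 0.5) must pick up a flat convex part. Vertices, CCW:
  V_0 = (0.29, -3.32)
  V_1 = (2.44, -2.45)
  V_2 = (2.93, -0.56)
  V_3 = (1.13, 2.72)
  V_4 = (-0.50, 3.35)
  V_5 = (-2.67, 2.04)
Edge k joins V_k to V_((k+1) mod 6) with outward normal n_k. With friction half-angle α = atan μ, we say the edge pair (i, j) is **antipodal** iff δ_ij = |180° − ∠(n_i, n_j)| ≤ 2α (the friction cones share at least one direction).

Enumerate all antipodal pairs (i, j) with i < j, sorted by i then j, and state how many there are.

count = 6; pairs: (0,3), (0,4), (1,4), (1,5), (2,5), (3,5)

α = atan 0.5 = 26.57°;  2α = 53.13°
n_0 = (+0.3751, -0.9270)
n_1 = (+0.9680, -0.2510)
n_2 = (+0.8767, +0.4811)
n_3 = (+0.3605, +0.9328)
n_4 = (-0.5168, +0.8561)
n_5 = (-0.8754, -0.4834)
  (0,1): δ = 126.57°  ·
  (0,2): δ = 83.27°  ·
  (0,3): δ = 43.16°  ✓
  (0,4): δ = 9.09°  ✓
  (0,5): δ = 96.88°  ·
  (1,2): δ = 136.71°  ·
  (1,3): δ = 96.60°  ·
  (1,4): δ = 44.35°  ✓
  (1,5): δ = 43.44°  ✓
  (2,3): δ = 139.89°  ·
  (2,4): δ = 87.64°  ·
  (2,5): δ = 0.15°  ✓
  (3,4): δ = 127.75°  ·
  (3,5): δ = 39.96°  ✓
  (4,5): δ = 92.21°  ·
antipodal pairs: 6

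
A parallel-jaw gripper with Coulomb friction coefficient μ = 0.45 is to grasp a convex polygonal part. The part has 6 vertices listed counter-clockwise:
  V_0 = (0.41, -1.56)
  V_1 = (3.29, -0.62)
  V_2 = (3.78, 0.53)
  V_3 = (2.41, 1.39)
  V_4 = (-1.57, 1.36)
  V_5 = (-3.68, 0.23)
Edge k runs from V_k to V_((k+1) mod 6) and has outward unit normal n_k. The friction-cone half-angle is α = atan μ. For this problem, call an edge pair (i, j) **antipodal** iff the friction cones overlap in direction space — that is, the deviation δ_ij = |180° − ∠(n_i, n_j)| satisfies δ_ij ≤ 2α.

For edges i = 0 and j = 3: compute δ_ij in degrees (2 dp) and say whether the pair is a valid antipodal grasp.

α = atan 0.45 = 24.23°;  2α = 48.46°
edge 0: e_0 = (+2.88, +0.94);  n_0 = (+0.3103, -0.9506)
edge 3: e_3 = (-3.98, -0.03);  n_3 = (-0.0075, +1.0000)
∠(n_0, n_3) = 162.36°
δ = |180° − 162.36°| = 17.64°
17.64° ≤ 2α = 48.46°  →  valid

δ = 17.64°, valid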